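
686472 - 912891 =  - 226419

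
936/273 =24/7 = 3.43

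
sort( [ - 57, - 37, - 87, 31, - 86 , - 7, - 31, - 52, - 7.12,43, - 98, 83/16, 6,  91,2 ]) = [ - 98, - 87, - 86,-57, - 52, - 37 , - 31, - 7.12 , - 7, 2, 83/16, 6,31, 43,91 ]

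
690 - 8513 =-7823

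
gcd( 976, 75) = 1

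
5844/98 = 59+31/49 = 59.63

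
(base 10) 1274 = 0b10011111010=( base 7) 3500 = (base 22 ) 2DK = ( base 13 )770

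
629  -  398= 231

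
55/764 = 55/764 = 0.07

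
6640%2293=2054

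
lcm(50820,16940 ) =50820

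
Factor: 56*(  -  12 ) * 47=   -  2^5*3^1*7^1*47^1 = -31584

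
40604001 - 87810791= - 47206790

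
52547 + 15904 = 68451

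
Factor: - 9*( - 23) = 207 = 3^2*23^1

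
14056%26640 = 14056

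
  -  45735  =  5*(-9147)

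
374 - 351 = 23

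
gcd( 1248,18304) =416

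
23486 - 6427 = 17059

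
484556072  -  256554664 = 228001408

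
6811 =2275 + 4536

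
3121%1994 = 1127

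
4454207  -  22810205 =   -  18355998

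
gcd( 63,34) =1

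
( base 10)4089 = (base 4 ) 333321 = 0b111111111001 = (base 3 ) 12121110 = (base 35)3BT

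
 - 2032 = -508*4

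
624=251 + 373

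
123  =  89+34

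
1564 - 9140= - 7576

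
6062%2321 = 1420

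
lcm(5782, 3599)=352702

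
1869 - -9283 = 11152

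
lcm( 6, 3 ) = 6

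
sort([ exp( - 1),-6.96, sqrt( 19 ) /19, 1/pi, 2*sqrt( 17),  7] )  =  [ - 6.96 , sqrt(19) /19 , 1/pi, exp(-1 ), 7, 2 * sqrt( 17 )]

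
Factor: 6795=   3^2*5^1*151^1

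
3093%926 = 315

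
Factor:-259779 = -3^1*13^1*6661^1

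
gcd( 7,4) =1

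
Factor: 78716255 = 5^1*1523^1*10337^1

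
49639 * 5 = 248195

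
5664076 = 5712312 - 48236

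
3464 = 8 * 433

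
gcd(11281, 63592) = 1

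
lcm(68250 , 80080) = 6006000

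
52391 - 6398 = 45993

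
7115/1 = 7115 = 7115.00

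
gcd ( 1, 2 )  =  1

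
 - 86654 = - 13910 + -72744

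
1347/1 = 1347 = 1347.00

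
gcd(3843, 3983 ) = 7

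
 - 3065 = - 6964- - 3899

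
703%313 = 77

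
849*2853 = 2422197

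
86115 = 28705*3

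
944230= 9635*98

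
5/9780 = 1/1956= 0.00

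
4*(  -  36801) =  - 147204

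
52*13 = 676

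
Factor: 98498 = 2^1 * 17^1*2897^1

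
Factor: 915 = 3^1*5^1*61^1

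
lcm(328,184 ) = 7544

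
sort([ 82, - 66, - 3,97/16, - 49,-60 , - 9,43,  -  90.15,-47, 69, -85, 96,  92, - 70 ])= [-90.15, - 85,-70, - 66,-60, - 49, - 47, - 9, - 3, 97/16, 43,69, 82, 92,96 ]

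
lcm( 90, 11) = 990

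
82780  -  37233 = 45547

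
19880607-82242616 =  - 62362009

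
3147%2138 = 1009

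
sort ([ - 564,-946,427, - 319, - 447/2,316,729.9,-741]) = [ - 946 , - 741,-564, - 319, - 447/2,316,427,729.9]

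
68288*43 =2936384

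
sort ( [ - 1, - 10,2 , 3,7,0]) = [-10, - 1,0, 2,3, 7 ]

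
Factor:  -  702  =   - 2^1*3^3 *13^1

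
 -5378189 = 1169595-6547784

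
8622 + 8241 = 16863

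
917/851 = 1 + 66/851 = 1.08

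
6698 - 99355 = - 92657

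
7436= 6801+635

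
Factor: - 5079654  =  -2^1*3^2*41^1 * 6883^1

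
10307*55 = 566885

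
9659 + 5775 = 15434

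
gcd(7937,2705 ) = 1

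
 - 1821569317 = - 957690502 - 863878815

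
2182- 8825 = -6643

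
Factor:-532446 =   -  2^1*3^1*88741^1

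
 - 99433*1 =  - 99433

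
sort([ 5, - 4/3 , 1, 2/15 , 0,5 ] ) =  [ - 4/3, 0,2/15, 1, 5, 5 ]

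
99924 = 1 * 99924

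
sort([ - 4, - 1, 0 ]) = [ -4,-1 , 0] 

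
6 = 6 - 0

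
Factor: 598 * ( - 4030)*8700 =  - 20966478000 = - 2^4*3^1*5^3 *13^2*23^1*29^1*31^1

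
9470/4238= 4735/2119 = 2.23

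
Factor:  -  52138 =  - 2^1*131^1*199^1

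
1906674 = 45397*42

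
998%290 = 128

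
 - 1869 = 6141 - 8010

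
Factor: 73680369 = 3^1 * 7^2* 67^1*7481^1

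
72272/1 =72272 = 72272.00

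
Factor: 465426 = 2^1*3^4*13^2*17^1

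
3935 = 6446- 2511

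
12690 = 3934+8756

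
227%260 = 227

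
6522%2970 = 582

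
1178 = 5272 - 4094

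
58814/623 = 94+36/89 = 94.40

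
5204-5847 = -643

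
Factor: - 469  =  -7^1*67^1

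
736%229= 49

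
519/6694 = 519/6694 = 0.08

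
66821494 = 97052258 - 30230764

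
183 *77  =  14091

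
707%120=107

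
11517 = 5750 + 5767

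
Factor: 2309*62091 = 3^2 * 2309^1*6899^1 = 143368119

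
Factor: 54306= 2^1 * 3^2* 7^1*431^1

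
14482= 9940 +4542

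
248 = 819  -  571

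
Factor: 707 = 7^1*101^1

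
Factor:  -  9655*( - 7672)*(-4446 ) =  - 329329269360= -2^4* 3^2*5^1*7^1*13^1*19^1*137^1*1931^1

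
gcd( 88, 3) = 1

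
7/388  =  7/388 = 0.02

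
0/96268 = 0 = 0.00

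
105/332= 105/332 = 0.32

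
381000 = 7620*50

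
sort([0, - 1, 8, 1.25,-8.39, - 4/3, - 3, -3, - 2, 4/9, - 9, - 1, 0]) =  [ - 9, - 8.39, - 3, - 3,-2,  -  4/3, - 1, - 1, 0 , 0, 4/9, 1.25, 8]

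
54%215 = 54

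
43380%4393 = 3843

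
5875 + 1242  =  7117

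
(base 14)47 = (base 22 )2J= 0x3F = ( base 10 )63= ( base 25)2d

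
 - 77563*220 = - 17063860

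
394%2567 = 394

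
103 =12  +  91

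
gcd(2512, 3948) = 4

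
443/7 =443/7 = 63.29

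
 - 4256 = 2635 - 6891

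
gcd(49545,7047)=27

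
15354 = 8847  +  6507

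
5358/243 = 22 + 4/81= 22.05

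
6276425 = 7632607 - 1356182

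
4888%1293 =1009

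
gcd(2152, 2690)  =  538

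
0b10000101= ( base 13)A3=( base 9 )157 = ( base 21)67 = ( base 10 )133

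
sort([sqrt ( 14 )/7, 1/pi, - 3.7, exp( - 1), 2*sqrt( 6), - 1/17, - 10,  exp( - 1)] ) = [ - 10, - 3.7, - 1/17, 1/pi, exp(-1 ), exp( - 1 ),sqrt(14) /7,2*sqrt( 6)]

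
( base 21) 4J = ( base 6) 251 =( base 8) 147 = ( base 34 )31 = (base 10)103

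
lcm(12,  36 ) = 36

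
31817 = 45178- 13361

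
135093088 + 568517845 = 703610933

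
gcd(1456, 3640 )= 728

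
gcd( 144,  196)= 4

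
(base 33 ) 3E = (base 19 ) 5i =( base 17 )6B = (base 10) 113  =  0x71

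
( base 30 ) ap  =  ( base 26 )cd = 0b101000101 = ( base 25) D0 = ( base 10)325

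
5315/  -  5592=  - 5315/5592 = - 0.95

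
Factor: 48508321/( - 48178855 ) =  - 5^( - 1 )*53^( - 1)*281^(  -  1 )*647^ ( - 1)*48508321^1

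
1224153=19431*63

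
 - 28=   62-90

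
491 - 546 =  - 55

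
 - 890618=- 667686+- 222932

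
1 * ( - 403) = -403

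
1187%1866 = 1187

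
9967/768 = 9967/768 = 12.98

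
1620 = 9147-7527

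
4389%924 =693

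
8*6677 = 53416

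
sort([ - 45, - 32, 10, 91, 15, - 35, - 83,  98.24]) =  [ - 83,  -  45, - 35, -32, 10, 15, 91,98.24]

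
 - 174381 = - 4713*37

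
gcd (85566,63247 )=1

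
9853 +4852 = 14705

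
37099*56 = 2077544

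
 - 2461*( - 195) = 479895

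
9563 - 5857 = 3706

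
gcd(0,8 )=8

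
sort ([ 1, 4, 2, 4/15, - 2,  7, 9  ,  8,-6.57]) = [ - 6.57, - 2,4/15, 1,2,4,7, 8, 9] 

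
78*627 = 48906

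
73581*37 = 2722497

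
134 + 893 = 1027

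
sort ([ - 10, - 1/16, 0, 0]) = [ - 10, - 1/16,0,0 ] 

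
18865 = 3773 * 5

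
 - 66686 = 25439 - 92125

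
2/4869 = 2/4869 = 0.00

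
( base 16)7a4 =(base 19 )57i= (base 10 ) 1956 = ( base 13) B76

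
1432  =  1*1432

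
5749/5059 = 5749/5059 = 1.14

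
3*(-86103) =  - 258309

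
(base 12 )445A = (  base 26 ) B4I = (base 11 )5751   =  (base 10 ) 7558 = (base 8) 16606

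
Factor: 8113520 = 2^4*5^1 * 101419^1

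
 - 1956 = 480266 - 482222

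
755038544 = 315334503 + 439704041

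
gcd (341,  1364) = 341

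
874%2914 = 874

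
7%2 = 1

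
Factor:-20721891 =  - 3^1*6907297^1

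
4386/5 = 877 + 1/5= 877.20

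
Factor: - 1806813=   -  3^3*66919^1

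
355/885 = 71/177 =0.40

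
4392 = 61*72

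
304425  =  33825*9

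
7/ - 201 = -1 + 194/201 = - 0.03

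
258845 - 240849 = 17996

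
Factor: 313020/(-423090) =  - 3478/4701 = - 2^1*3^( - 1)*37^1*47^1*1567^(-1 )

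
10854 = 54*201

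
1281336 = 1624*789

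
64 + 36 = 100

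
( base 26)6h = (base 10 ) 173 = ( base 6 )445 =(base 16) ad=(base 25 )6N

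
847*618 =523446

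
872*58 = 50576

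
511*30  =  15330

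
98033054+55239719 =153272773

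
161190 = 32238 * 5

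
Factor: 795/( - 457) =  -3^1 *5^1 * 53^1 * 457^( - 1) 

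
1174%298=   280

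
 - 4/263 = - 4/263=- 0.02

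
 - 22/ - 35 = 22/35= 0.63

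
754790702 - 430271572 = 324519130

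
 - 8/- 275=8/275 = 0.03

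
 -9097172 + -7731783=- 16828955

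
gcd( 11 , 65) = 1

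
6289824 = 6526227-236403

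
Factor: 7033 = 13^1* 541^1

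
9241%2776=913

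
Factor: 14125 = 5^3 * 113^1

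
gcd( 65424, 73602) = 8178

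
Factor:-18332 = -2^2*4583^1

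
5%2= 1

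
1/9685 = 1/9685= 0.00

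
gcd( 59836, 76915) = 1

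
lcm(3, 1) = 3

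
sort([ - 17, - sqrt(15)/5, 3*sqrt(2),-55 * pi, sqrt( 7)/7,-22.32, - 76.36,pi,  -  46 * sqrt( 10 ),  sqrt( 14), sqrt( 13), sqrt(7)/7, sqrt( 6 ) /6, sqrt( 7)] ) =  [-55 * pi,-46 * sqrt (10), - 76.36,-22.32,-17,-sqrt(15)/5, sqrt( 7)/7,  sqrt ( 7)/7, sqrt( 6)/6, sqrt(7 ),pi, sqrt( 13), sqrt( 14), 3 *sqrt(2)]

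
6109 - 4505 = 1604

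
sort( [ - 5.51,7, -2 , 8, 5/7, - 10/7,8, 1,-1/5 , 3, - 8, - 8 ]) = [ - 8, - 8, - 5.51,  -  2, - 10/7, - 1/5, 5/7, 1, 3,7, 8 , 8 ]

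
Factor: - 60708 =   -  2^2*3^1* 5059^1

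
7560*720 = 5443200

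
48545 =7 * 6935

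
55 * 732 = 40260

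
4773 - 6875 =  - 2102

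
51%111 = 51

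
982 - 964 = 18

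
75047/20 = 75047/20  =  3752.35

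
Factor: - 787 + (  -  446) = -3^2*137^1 = -1233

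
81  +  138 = 219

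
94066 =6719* 14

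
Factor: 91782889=11^1*8343899^1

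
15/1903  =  15/1903 = 0.01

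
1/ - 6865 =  - 1/6865=- 0.00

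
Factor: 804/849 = 2^2*67^1 * 283^( - 1) = 268/283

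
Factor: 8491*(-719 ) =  - 7^1*719^1*1213^1 = - 6105029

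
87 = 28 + 59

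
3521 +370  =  3891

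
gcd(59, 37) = 1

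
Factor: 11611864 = 2^3*11^1*127^1*1039^1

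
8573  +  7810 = 16383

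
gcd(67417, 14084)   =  7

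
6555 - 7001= - 446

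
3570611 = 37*96503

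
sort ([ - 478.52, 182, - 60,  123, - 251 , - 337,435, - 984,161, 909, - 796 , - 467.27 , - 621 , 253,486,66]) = [ - 984,-796, - 621,-478.52,  -  467.27, - 337, - 251 , - 60,66 , 123 , 161 , 182, 253, 435,486, 909 ]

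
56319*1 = 56319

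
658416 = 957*688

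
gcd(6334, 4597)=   1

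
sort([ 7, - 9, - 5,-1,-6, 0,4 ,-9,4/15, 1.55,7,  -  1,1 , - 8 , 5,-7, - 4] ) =[ - 9, - 9, - 8,  -  7,-6, - 5,-4, - 1, - 1,0,4/15,1 , 1.55,4,5 , 7,7]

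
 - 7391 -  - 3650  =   - 3741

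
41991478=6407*6554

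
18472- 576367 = -557895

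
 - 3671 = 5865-9536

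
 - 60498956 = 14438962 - 74937918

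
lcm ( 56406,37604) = 112812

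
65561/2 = 65561/2 = 32780.50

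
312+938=1250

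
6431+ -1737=4694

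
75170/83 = 905 + 55/83 = 905.66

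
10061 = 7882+2179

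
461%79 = 66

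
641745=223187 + 418558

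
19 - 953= - 934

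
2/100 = 1/50 = 0.02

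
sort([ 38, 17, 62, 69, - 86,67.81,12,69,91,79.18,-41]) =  [ - 86, -41,12,17,38,62, 67.81,69,  69,79.18,91]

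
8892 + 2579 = 11471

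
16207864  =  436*37174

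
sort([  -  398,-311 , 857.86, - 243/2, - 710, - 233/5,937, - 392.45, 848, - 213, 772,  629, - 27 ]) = [ - 710, - 398, -392.45, - 311, - 213, - 243/2, - 233/5, - 27 , 629, 772,848, 857.86 , 937]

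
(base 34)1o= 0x3A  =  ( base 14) 42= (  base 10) 58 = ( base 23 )2c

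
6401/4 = 6401/4 =1600.25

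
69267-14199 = 55068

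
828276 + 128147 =956423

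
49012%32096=16916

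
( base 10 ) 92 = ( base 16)5C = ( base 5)332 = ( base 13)71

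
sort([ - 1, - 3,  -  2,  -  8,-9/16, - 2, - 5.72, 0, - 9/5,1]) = [ - 8, -5.72, - 3,-2, - 2, - 9/5, -1, - 9/16, 0,1 ]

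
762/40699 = 762/40699 = 0.02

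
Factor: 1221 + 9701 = 2^1*43^1*127^1= 10922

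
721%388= 333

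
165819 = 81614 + 84205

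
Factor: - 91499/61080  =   - 2^( - 3 )*3^(-1 )*5^( - 1)*509^( - 1 )*91499^1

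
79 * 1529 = 120791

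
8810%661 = 217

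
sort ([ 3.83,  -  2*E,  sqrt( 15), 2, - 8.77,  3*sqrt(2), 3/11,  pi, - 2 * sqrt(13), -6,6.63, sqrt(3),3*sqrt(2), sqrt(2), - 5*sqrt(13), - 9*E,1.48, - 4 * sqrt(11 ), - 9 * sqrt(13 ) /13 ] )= [ - 9 * E, - 5*sqrt(13), - 4*sqrt(11), -8.77, - 2 * sqrt(13 ),- 6, - 2*E , - 9*sqrt(13) /13, 3/11,  sqrt( 2), 1.48, sqrt( 3),2, pi,3.83,sqrt ( 15 ), 3*sqrt( 2),3 * sqrt( 2),6.63]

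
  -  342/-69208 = 171/34604 =0.00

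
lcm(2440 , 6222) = 124440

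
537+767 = 1304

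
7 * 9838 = 68866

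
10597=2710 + 7887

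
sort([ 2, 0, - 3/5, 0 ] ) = [-3/5, 0,0,2] 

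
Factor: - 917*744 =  - 682248=- 2^3*3^1*7^1*31^1*131^1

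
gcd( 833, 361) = 1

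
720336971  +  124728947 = 845065918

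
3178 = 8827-5649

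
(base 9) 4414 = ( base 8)6265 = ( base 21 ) 77j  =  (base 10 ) 3253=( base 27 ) 4cd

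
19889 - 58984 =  - 39095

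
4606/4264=2303/2132 = 1.08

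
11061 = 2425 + 8636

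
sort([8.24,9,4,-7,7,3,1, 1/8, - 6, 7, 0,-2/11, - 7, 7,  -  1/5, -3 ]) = [ - 7, - 7, - 6, - 3, - 1/5,  -  2/11,0,1/8,1, 3, 4,7,7,7,8.24,9 ]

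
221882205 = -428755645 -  - 650637850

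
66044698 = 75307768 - 9263070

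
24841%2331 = 1531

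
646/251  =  646/251= 2.57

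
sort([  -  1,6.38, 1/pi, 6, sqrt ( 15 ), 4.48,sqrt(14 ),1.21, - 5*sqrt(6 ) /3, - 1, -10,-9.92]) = [-10, - 9.92, - 5*sqrt( 6 ) /3, - 1, - 1, 1/pi, 1.21, sqrt( 14 ), sqrt(15 ),4.48, 6,6.38]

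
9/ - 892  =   - 1 + 883/892 =-0.01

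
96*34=3264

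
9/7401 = 3/2467=0.00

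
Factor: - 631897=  - 7^1*90271^1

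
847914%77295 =74964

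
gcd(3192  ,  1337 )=7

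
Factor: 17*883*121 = 1816331  =  11^2*17^1*883^1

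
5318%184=166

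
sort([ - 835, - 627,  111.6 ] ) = [ - 835, - 627,  111.6]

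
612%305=2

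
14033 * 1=14033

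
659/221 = 2 + 217/221  =  2.98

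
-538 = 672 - 1210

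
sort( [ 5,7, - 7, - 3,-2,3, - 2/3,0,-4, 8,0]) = [ - 7, - 4 ,- 3 , - 2, - 2/3, 0, 0, 3,5, 7, 8]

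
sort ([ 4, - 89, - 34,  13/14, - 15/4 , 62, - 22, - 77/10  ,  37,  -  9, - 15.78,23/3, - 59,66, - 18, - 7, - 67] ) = [ - 89, - 67, - 59, - 34, - 22,- 18, - 15.78, - 9,  -  77/10,-7, - 15/4,13/14,4, 23/3,37,62, 66 ]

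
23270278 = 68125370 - 44855092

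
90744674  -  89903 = 90654771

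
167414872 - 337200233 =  - 169785361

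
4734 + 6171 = 10905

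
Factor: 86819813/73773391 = 41^(-1 )*467^( - 1)*3853^( - 1 ) * 86819813^1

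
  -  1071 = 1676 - 2747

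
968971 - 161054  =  807917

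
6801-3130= 3671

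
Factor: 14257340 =2^2*5^1*41^1 * 17387^1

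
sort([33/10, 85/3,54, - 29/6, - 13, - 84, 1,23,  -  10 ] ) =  [ - 84, - 13, - 10,  -  29/6,1,33/10,23,85/3,54]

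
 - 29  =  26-55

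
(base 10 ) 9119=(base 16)239f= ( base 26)dcj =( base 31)9f5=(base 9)13452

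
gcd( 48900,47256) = 12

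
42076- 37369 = 4707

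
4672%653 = 101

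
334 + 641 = 975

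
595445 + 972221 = 1567666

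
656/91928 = 82/11491 = 0.01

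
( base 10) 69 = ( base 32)25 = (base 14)4d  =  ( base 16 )45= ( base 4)1011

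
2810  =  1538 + 1272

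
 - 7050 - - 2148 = - 4902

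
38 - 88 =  - 50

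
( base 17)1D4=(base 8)1002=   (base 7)1333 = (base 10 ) 514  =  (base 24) la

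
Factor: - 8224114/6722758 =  - 7^( - 1)*31^1*433^( - 1 )*1109^(-1)*132647^1 = -  4112057/3361379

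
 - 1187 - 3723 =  - 4910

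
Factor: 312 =2^3 * 3^1*13^1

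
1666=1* 1666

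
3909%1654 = 601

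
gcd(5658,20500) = 82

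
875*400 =350000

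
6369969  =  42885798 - 36515829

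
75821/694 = 75821/694 = 109.25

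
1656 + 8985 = 10641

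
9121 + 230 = 9351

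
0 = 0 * 2152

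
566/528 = 1 + 19/264 = 1.07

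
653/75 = 8  +  53/75 =8.71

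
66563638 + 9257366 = 75821004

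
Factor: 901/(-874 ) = - 2^(-1 )*17^1*19^(  -  1 )*23^( - 1 ) * 53^1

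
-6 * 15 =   -  90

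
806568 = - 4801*( - 168 )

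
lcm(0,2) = 0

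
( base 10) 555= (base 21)159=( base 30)if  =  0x22B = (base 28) jn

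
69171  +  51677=120848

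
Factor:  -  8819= - 8819^1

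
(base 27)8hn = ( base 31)6HL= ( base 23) BLC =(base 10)6314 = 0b1100010101010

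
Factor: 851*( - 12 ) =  - 2^2 * 3^1*23^1  *37^1 = -10212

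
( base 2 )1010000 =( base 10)80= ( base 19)44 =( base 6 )212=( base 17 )4C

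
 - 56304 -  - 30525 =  - 25779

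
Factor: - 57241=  - 57241^1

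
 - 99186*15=-1487790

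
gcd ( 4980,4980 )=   4980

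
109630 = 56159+53471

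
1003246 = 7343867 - 6340621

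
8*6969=55752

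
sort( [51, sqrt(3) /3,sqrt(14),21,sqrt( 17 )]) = [sqrt(3 )/3,sqrt(14) , sqrt(  17 ), 21,51 ]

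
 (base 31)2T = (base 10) 91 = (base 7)160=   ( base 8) 133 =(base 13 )70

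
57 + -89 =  - 32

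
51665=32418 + 19247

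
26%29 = 26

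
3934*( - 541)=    - 2128294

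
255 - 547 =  - 292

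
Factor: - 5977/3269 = - 7^(-1)*43^1*139^1*467^( - 1 )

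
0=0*4205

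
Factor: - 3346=-2^1*7^1*239^1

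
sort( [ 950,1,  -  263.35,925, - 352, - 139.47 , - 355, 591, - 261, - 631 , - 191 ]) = [ - 631, - 355, - 352,-263.35, - 261, - 191, - 139.47,1,591, 925, 950 ] 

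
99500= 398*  250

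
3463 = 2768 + 695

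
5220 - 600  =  4620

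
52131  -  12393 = 39738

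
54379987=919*59173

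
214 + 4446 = 4660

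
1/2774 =1/2774  =  0.00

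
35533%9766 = 6235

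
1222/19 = 1222/19 = 64.32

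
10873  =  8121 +2752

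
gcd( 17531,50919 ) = 1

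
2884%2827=57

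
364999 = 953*383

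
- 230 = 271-501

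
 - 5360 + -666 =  -6026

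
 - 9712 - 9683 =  - 19395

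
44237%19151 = 5935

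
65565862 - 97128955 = -31563093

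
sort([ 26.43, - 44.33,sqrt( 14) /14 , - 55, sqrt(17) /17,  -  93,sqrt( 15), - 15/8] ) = [ - 93, - 55,  -  44.33,  -  15/8,  sqrt( 17 )/17, sqrt( 14 ) /14,sqrt( 15),  26.43 ]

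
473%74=29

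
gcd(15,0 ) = 15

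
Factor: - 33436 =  - 2^2*13^1*643^1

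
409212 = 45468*9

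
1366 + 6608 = 7974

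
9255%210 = 15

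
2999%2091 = 908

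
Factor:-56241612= - 2^2*3^2 * 7^2*31883^1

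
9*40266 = 362394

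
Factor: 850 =2^1*5^2*17^1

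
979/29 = 979/29 = 33.76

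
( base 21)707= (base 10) 3094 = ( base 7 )12010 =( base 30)3d4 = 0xC16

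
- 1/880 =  - 1/880= - 0.00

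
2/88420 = 1/44210 = 0.00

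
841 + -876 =- 35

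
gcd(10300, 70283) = 1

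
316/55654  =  158/27827 = 0.01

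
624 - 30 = 594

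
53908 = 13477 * 4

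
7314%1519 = 1238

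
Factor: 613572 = 2^2*3^1*51131^1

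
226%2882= 226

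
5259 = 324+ 4935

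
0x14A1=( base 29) 683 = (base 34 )4JB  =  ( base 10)5281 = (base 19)ebi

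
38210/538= 71+6/269 = 71.02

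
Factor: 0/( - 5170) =0^1 = 0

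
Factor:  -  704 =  - 2^6*11^1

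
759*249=188991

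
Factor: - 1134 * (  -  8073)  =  9154782 = 2^1 * 3^7*7^1*13^1*23^1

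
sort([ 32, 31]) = [ 31, 32]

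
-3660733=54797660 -58458393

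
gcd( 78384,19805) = 1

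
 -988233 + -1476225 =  - 2464458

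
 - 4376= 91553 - 95929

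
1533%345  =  153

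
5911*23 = 135953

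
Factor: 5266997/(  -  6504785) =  - 5^( - 1)*7^ (-1) * 37^(  -  1)*5023^ ( - 1 )*5266997^1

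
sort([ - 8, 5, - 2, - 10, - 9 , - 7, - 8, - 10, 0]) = [ - 10, -10, - 9, - 8,-8,-7, - 2, 0,  5] 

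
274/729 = 274/729 = 0.38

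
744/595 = 1 + 149/595=   1.25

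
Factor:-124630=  - 2^1*5^1* 11^2*103^1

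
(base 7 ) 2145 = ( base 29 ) qe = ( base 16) 300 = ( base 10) 768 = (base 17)2b3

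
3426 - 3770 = - 344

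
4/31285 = 4/31285 =0.00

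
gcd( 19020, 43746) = 1902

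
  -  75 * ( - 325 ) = 24375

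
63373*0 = 0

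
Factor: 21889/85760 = 2^(-8 )*5^( - 1)*7^1 * 53^1 *59^1 * 67^(  -  1)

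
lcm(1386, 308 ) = 2772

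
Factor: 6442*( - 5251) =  - 33826942 = - 2^1*59^1*89^1*3221^1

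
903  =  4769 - 3866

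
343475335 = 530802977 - 187327642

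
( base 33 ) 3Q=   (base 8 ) 175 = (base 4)1331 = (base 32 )3T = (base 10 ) 125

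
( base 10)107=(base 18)5h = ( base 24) 4b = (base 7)212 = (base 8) 153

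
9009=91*99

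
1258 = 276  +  982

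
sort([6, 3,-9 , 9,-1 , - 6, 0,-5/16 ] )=[-9,-6,-1,-5/16, 0, 3, 6, 9 ] 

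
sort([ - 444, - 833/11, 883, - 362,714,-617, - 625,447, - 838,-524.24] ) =[ - 838, - 625, - 617, - 524.24, - 444, - 362, - 833/11, 447 , 714, 883 ] 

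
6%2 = 0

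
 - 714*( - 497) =354858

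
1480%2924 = 1480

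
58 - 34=24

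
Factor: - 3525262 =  - 2^1*13^1*41^1*3307^1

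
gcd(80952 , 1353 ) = 3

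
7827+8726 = 16553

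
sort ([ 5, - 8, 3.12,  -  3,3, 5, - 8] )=[  -  8, - 8 , - 3, 3,3.12, 5, 5 ] 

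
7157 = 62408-55251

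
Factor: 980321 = 980321^1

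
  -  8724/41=  -  8724/41= - 212.78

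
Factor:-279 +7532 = 7253^1  =  7253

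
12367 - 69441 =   -  57074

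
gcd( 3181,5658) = 1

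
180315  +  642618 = 822933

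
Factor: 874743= 3^1*151^1* 1931^1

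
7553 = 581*13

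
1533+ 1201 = 2734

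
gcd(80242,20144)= 2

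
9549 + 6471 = 16020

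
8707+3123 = 11830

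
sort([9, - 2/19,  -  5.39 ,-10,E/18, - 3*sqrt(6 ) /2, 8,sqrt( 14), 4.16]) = [-10, - 5.39, - 3*sqrt(6 ) /2,-2/19,E/18 , sqrt(14) , 4.16,8, 9 ]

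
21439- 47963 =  - 26524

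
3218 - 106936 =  - 103718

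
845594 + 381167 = 1226761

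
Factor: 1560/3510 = 2^2*3^(-2) = 4/9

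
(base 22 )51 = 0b1101111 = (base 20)5B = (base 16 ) 6f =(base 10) 111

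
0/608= 0=0.00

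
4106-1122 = 2984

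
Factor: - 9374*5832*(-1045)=2^4*3^6* 5^1*11^1*19^1*43^1*109^1  =  57129280560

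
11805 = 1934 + 9871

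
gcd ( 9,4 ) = 1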